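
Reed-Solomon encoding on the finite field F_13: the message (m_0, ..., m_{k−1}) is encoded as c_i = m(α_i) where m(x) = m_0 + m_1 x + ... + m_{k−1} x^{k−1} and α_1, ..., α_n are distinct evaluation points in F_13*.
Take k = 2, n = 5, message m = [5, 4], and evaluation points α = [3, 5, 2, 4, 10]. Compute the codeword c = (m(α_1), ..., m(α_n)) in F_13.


c = [4, 12, 0, 8, 6]

Message polynomial: m(x) = 5 + 4·x (mod 13).
For each evaluation point α_i, compute m(α_i) mod 13:
  α_1 = 3: Horner steps 4 → 4, so m(3) = 4.
  α_2 = 5: Horner steps 4 → 12, so m(5) = 12.
  α_3 = 2: Horner steps 4 → 0, so m(2) = 0.
  α_4 = 4: Horner steps 4 → 8, so m(4) = 8.
  α_5 = 10: Horner steps 4 → 6, so m(10) = 6.
Codeword c = [4, 12, 0, 8, 6] ∈ F_13^5.


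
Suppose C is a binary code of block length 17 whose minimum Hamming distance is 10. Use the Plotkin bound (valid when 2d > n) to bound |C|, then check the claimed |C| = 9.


Plotkin bound M ≤ 6; given |C| = 9 > bound (violated).

Check applicability: 2d = 20, n = 17.
2d − n = 3 > 0, so Plotkin applies.
Compute d/(2d−n) = 10/3 ≈ 3.3333.
⌊d/(2d−n)⌋ = 3.
Plotkin bound: M ≤ 2·3 = 6.
Given |C| = 9, check: VIOLATED.
This |C| is above the Plotkin bound, so no binary code with n = 17, d = 10 and 9 codewords exists.


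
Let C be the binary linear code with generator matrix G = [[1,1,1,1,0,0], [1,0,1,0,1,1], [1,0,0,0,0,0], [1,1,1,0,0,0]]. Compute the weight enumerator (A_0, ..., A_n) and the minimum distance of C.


Weight distribution: A_0 = 1, A_1 = 2, A_2 = 2, A_3 = 4, A_4 = 5, A_5 = 2. Minimum distance d = 1.

Enumerate all 2^4 = 16 messages m ∈ F_2^4.
For each, compute codeword c = mG in F_2^6, then tally its weight.
  m = 0000 → c = 000000, weight = 0.
  m = 1000 → c = 111100, weight = 4.
  m = 0100 → c = 101011, weight = 4.
  m = 1100 → c = 010111, weight = 4.
  m = 0010 → c = 100000, weight = 1.
  m = 1010 → c = 011100, weight = 3.
  m = 0110 → c = 001011, weight = 3.
  m = 1110 → c = 110111, weight = 5.
  m = 0001 → c = 111000, weight = 3.
  m = 1001 → c = 000100, weight = 1.
  m = 0101 → c = 010011, weight = 3.
  m = 1101 → c = 101111, weight = 5.
  m = 0011 → c = 011000, weight = 2.
  m = 1011 → c = 100100, weight = 2.
  m = 0111 → c = 110011, weight = 4.
  m = 1111 → c = 001111, weight = 4.
Tally weights:
  weight 0: 1 codewords.
  weight 1: 2 codewords.
  weight 2: 2 codewords.
  weight 3: 4 codewords.
  weight 4: 5 codewords.
  weight 5: 2 codewords.
Minimum distance d = smallest w > 0 with A_w > 0 = 1.
Sanity: Σ A_w = 16 = 2^4 = 16 ✓.


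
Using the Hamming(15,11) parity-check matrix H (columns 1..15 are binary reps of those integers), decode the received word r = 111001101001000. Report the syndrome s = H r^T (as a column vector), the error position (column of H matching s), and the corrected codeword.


s = (0, 1, 0, 0)^T, error position = 4, corrected codeword c = 111101101001000

Compute s = H r^T mod 2 one row at a time:
  s_1 = 0 + 1 + 0 + 0 + 1 + 0 + 0 + 0 = 2 ≡ 0 (mod 2).
  s_2 = 0 + 0 + 1 + 1 + 1 + 0 + 0 + 0 = 3 ≡ 1 (mod 2).
  s_3 = 1 + 1 + 1 + 1 + 0 + 0 + 0 + 0 = 4 ≡ 0 (mod 2).
  s_4 = 1 + 1 + 0 + 1 + 1 + 0 + 0 + 0 = 4 ≡ 0 (mod 2).
s = (0, 1, 0, 0)^T — this equals column 4 of H (binary 0100), so error is at position 4.
Correct: flip bit 4 of r = 111001101001000 to get c = 111101101001000.


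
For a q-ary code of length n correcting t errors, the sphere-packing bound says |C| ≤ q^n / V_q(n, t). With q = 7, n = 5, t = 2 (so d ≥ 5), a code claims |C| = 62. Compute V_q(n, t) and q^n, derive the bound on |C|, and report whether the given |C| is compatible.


V_q(n, t) = 391, q^n = 16807, Hamming bound = 42, |C| = 62 > bound (violated).

Step 1: Compute V_q(n, t) = Σ_{j=0}^2 C(n, j) (q−1)^j.
  j = 0: C(5,0)·(6)^0 = 1·1 = 1.
  j = 1: C(5,1)·(6)^1 = 5·6 = 30.
  j = 2: C(5,2)·(6)^2 = 10·36 = 360.
  V_q(n, t) = 1 + 30 + 360 = 391.
Step 2: q^n = 7^5 = 16807.
Step 3: Hamming bound ⌊q^n / V_q(n,t)⌋ = ⌊16807/391⌋ = 42.
Step 4: Compare |C| = 62 to 42: violated.
The claimed |C| lies above the Hamming bound, so no 7-ary code of length 5 with d ≥ 5 can have 62 codewords.


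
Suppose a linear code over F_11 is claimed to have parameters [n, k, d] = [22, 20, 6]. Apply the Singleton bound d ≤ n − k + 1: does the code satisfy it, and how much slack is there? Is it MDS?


Singleton RHS = n − k + 1 = 3, slack = -3, bound violated (no such code; not MDS).

Singleton bound: d ≤ n − k + 1.
Here n = 22, k = 20, so n − k + 1 = 3.
Given d = 6, check d ≤ 3: NO.
Slack = (n − k + 1) − d = -3.
The slack is negative: d = 6 exceeds n − k + 1 = 3 by 3, so the Singleton bound is violated and no linear [22, 20, 6]_11 code can exist. In particular it is not MDS (MDS requires d = n − k + 1 exactly).
Description: the claimed parameters are [22, 20, 6]_11; such a code would be impossible (violates the Singleton bound).


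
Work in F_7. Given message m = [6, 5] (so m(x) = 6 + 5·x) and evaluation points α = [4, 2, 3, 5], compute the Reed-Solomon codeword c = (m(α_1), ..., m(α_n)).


c = [5, 2, 0, 3]

Message polynomial: m(x) = 6 + 5·x (mod 7).
For each evaluation point α_i, compute m(α_i) mod 7:
  α_1 = 4: Horner steps 5 → 5, so m(4) = 5.
  α_2 = 2: Horner steps 5 → 2, so m(2) = 2.
  α_3 = 3: Horner steps 5 → 0, so m(3) = 0.
  α_4 = 5: Horner steps 5 → 3, so m(5) = 3.
Codeword c = [5, 2, 0, 3] ∈ F_7^4.


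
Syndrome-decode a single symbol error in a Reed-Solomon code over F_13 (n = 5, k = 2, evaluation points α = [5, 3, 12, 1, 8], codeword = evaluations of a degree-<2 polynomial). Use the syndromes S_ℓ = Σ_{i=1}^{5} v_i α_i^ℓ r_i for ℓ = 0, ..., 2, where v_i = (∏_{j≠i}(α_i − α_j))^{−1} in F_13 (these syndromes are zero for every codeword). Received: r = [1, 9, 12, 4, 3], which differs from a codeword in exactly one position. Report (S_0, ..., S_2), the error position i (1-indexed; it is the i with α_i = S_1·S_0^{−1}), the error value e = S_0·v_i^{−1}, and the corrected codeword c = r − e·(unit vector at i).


S = (3, 11, 10), error at position 5, error magnitude e = 1, c = [1, 9, 12, 4, 2].

Step 1: column multipliers v_i = (∏_{j≠i}(α_i − α_j))^{−1} mod 13.
  i = 1 (α = 5): (5−3)(5−12)(5−1)(5−8) = 2·(−7)·4·(−3) = 168 ≡ 12, so v_1 = 12^{−1} = 12 (mod 13).
  i = 2 (α = 3): (3−5)(3−12)(3−1)(3−8) = (−2)·(−9)·2·(−5) = −180 ≡ 2, so v_2 = 2^{−1} = 7 (mod 13).
  i = 3 (α = 12): (12−5)(12−3)(12−1)(12−8) = 7·9·11·4 = 2772 ≡ 3, so v_3 = 3^{−1} = 9 (mod 13).
  i = 4 (α = 1): (1−5)(1−3)(1−12)(1−8) = (−4)·(−2)·(−11)·(−7) = 616 ≡ 5, so v_4 = 5^{−1} = 8 (mod 13).
  i = 5 (α = 8): (8−5)(8−3)(8−12)(8−1) = 3·5·(−4)·7 = −420 ≡ 9, so v_5 = 9^{−1} = 3 (mod 13).
  v = [12, 7, 9, 8, 3].
Step 2: syndromes of r = [1, 9, 12, 4, 3] (all sums mod 13).
  S_0 = Σ v_i r_i = 12·1 + 7·9 + 9·12 + 8·4 + 3·3 = 224 ≡ 3.
  S_1 = Σ v_i α_i r_i = 12·5·1 + 7·3·9 + 9·12·12 + 8·1·4 + 3·8·3 = 1649 ≡ 11.
  α_i^2 mod 13 = [12, 9, 1, 1, 12].
  S_2 = Σ v_i α_i^2 r_i = 12·12·1 + 7·9·9 + 9·1·12 + 8·1·4 + 3·12·3 = 959 ≡ 10.
  S = (3, 11, 10) ≠ 0, so r is not a codeword (an error is present).
Step 3: locate the error. For a single error e at position i, S_ℓ = v_i·e·α_i^ℓ, so α_err = S_1/S_0.
  S_0^{−1} = 3^{−1} = 9 (mod 13), so α_err = 11·9 = 99 ≡ 8 = α_5. Error position i = 5.
  Consistency check: S_2/S_1 = 10·6 = 60 ≡ 8 = α_err ✓ (single-error assumption holds).
Step 4: error magnitude e = S_0/v_5 = S_0·∏_{j≠5}(α_5 − α_j) = 3·9 = 27 ≡ 1 (mod 13).
Step 5: correct position 5: c_5 = r_5 − e = 3 − 1 ≡ 2 (mod 13). Hence c = [1, 9, 12, 4, 2].
  Check: interpolating c through the α_i gives m(x) = 8 + 9·x (degree < 2) with m(α_i) = c_i for every i, so c is indeed a codeword.


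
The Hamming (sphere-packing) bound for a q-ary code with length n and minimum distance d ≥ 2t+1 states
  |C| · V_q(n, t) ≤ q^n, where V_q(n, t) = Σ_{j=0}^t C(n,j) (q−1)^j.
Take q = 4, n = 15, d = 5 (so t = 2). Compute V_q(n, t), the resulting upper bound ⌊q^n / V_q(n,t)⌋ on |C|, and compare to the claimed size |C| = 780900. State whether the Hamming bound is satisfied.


V_q(n, t) = 991, q^n = 1073741824, Hamming bound = 1083493, |C| = 780900 ≤ bound (satisfied).

Step 1: Compute V_q(n, t) = Σ_{j=0}^2 C(n, j) (q−1)^j.
  j = 0: C(15,0)·(3)^0 = 1·1 = 1.
  j = 1: C(15,1)·(3)^1 = 15·3 = 45.
  j = 2: C(15,2)·(3)^2 = 105·9 = 945.
  V_q(n, t) = 1 + 45 + 945 = 991.
Step 2: q^n = 4^15 = 1073741824.
Step 3: Hamming bound ⌊q^n / V_q(n,t)⌋ = ⌊1073741824/991⌋ = 1083493.
Step 4: Compare |C| = 780900 to 1083493: satisfied.
The claimed |C| lies below the Hamming bound.


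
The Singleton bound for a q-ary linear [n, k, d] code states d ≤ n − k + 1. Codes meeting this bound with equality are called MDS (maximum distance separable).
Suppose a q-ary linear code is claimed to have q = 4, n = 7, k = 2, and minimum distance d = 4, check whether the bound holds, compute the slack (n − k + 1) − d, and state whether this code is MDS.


Singleton RHS = n − k + 1 = 6, slack = 2, bound satisfied, not MDS.

Singleton bound: d ≤ n − k + 1.
Here n = 7, k = 2, so n − k + 1 = 6.
Given d = 4, check d ≤ 6: YES.
Slack = (n − k + 1) − d = 2.
The code is NOT MDS (slack = 2 > 0).
Description: the claimed parameters are [7, 2, 4]_4; such a code would be non-MDS.


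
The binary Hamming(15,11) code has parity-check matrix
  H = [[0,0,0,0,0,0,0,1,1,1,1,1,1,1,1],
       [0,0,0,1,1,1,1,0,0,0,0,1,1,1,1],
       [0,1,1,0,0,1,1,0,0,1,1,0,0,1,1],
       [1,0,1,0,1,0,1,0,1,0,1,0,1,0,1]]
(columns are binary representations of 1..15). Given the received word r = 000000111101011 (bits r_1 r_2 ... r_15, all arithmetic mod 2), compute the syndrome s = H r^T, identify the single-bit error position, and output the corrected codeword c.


s = (0, 0, 0, 1)^T, error position = 1, corrected codeword c = 100000111101011

Compute s = H r^T mod 2 one row at a time:
  s_1 = 1 + 1 + 1 + 0 + 1 + 0 + 1 + 1 = 6 ≡ 0 (mod 2).
  s_2 = 0 + 0 + 0 + 1 + 1 + 0 + 1 + 1 = 4 ≡ 0 (mod 2).
  s_3 = 0 + 0 + 0 + 1 + 1 + 0 + 1 + 1 = 4 ≡ 0 (mod 2).
  s_4 = 0 + 0 + 0 + 1 + 1 + 0 + 0 + 1 = 3 ≡ 1 (mod 2).
s = (0, 0, 0, 1)^T — this equals column 1 of H (binary 0001), so error is at position 1.
Correct: flip bit 1 of r = 000000111101011 to get c = 100000111101011.


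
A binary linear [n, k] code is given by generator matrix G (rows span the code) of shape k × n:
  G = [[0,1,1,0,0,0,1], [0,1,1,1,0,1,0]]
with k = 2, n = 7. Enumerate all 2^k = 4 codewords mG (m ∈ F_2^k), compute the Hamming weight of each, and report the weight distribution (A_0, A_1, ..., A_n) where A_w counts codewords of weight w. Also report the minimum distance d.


Weight distribution: A_0 = 1, A_3 = 2, A_4 = 1. Minimum distance d = 3.

Enumerate all 2^2 = 4 messages m ∈ F_2^2.
For each, compute codeword c = mG in F_2^7, then tally its weight.
  m = 00 → c = 0000000, weight = 0.
  m = 10 → c = 0110001, weight = 3.
  m = 01 → c = 0111010, weight = 4.
  m = 11 → c = 0001011, weight = 3.
Tally weights:
  weight 0: 1 codewords.
  weight 3: 2 codewords.
  weight 4: 1 codewords.
Minimum distance d = smallest w > 0 with A_w > 0 = 3.
Sanity: Σ A_w = 4 = 2^2 = 4 ✓.


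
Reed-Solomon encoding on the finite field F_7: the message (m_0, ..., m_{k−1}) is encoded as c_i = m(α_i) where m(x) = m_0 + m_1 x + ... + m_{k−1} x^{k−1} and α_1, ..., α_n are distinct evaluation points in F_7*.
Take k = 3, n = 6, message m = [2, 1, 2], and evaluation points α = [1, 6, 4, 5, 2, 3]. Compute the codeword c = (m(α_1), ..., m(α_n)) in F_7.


c = [5, 3, 3, 1, 5, 2]

Message polynomial: m(x) = 2 + 1·x + 2·x^2 (mod 7).
For each evaluation point α_i, compute m(α_i) mod 7:
  α_1 = 1: Horner steps 2 → 3 → 5, so m(1) = 5.
  α_2 = 6: Horner steps 2 → 6 → 3, so m(6) = 3.
  α_3 = 4: Horner steps 2 → 2 → 3, so m(4) = 3.
  α_4 = 5: Horner steps 2 → 4 → 1, so m(5) = 1.
  α_5 = 2: Horner steps 2 → 5 → 5, so m(2) = 5.
  α_6 = 3: Horner steps 2 → 0 → 2, so m(3) = 2.
Codeword c = [5, 3, 3, 1, 5, 2] ∈ F_7^6.


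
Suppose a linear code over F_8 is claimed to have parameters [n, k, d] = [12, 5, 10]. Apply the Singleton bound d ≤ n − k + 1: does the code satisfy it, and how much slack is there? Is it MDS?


Singleton RHS = n − k + 1 = 8, slack = -2, bound violated (no such code; not MDS).

Singleton bound: d ≤ n − k + 1.
Here n = 12, k = 5, so n − k + 1 = 8.
Given d = 10, check d ≤ 8: NO.
Slack = (n − k + 1) − d = -2.
The slack is negative: d = 10 exceeds n − k + 1 = 8 by 2, so the Singleton bound is violated and no linear [12, 5, 10]_8 code can exist. In particular it is not MDS (MDS requires d = n − k + 1 exactly).
Description: the claimed parameters are [12, 5, 10]_8; such a code would be impossible (violates the Singleton bound).


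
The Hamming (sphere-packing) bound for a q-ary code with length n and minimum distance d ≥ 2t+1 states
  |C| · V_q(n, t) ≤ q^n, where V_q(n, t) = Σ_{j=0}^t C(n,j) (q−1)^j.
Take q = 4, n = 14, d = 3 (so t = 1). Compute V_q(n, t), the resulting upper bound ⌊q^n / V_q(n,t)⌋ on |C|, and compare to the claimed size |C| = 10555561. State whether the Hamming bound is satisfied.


V_q(n, t) = 43, q^n = 268435456, Hamming bound = 6242685, |C| = 10555561 > bound (violated).

Step 1: Compute V_q(n, t) = Σ_{j=0}^1 C(n, j) (q−1)^j.
  j = 0: C(14,0)·(3)^0 = 1·1 = 1.
  j = 1: C(14,1)·(3)^1 = 14·3 = 42.
  V_q(n, t) = 1 + 42 = 43.
Step 2: q^n = 4^14 = 268435456.
Step 3: Hamming bound ⌊q^n / V_q(n,t)⌋ = ⌊268435456/43⌋ = 6242685.
Step 4: Compare |C| = 10555561 to 6242685: violated.
The claimed |C| lies above the Hamming bound, so no 4-ary code of length 14 with d ≥ 3 can have 10555561 codewords.


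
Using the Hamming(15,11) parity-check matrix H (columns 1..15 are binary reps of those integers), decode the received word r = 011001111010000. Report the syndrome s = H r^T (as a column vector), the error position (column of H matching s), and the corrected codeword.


s = (1, 0, 1, 0)^T, error position = 10, corrected codeword c = 011001111110000

Compute s = H r^T mod 2 one row at a time:
  s_1 = 1 + 1 + 0 + 1 + 0 + 0 + 0 + 0 = 3 ≡ 1 (mod 2).
  s_2 = 0 + 0 + 1 + 1 + 0 + 0 + 0 + 0 = 2 ≡ 0 (mod 2).
  s_3 = 1 + 1 + 1 + 1 + 0 + 1 + 0 + 0 = 5 ≡ 1 (mod 2).
  s_4 = 0 + 1 + 0 + 1 + 1 + 1 + 0 + 0 = 4 ≡ 0 (mod 2).
s = (1, 0, 1, 0)^T — this equals column 10 of H (binary 1010), so error is at position 10.
Correct: flip bit 10 of r = 011001111010000 to get c = 011001111110000.


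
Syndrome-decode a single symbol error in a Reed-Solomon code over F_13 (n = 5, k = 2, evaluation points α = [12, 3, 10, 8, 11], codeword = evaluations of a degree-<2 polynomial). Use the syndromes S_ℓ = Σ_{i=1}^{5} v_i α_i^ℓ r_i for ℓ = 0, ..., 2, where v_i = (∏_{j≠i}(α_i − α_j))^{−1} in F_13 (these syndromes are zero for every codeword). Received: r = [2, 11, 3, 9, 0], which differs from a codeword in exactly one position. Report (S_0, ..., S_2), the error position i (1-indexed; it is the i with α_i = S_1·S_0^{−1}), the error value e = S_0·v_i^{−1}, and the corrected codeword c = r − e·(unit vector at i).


S = (10, 3, 10), error at position 1, error magnitude e = 5, c = [10, 11, 3, 9, 0].

Step 1: column multipliers v_i = (∏_{j≠i}(α_i − α_j))^{−1} mod 13.
  i = 1 (α = 12): (12−3)(12−10)(12−8)(12−11) = 9·2·4·1 = 72 ≡ 7, so v_1 = 7^{−1} = 2 (mod 13).
  i = 2 (α = 3): (3−12)(3−10)(3−8)(3−11) = (−9)·(−7)·(−5)·(−8) = 2520 ≡ 11, so v_2 = 11^{−1} = 6 (mod 13).
  i = 3 (α = 10): (10−12)(10−3)(10−8)(10−11) = (−2)·7·2·(−1) = 28 ≡ 2, so v_3 = 2^{−1} = 7 (mod 13).
  i = 4 (α = 8): (8−12)(8−3)(8−10)(8−11) = (−4)·5·(−2)·(−3) = −120 ≡ 10, so v_4 = 10^{−1} = 4 (mod 13).
  i = 5 (α = 11): (11−12)(11−3)(11−10)(11−8) = (−1)·8·1·3 = −24 ≡ 2, so v_5 = 2^{−1} = 7 (mod 13).
  v = [2, 6, 7, 4, 7].
Step 2: syndromes of r = [2, 11, 3, 9, 0] (all sums mod 13).
  S_0 = Σ v_i r_i = 2·2 + 6·11 + 7·3 + 4·9 + 7·0 = 127 ≡ 10.
  S_1 = Σ v_i α_i r_i = 2·12·2 + 6·3·11 + 7·10·3 + 4·8·9 + 7·11·0 = 744 ≡ 3.
  α_i^2 mod 13 = [1, 9, 9, 12, 4].
  S_2 = Σ v_i α_i^2 r_i = 2·1·2 + 6·9·11 + 7·9·3 + 4·12·9 + 7·4·0 = 1219 ≡ 10.
  S = (10, 3, 10) ≠ 0, so r is not a codeword (an error is present).
Step 3: locate the error. For a single error e at position i, S_ℓ = v_i·e·α_i^ℓ, so α_err = S_1/S_0.
  S_0^{−1} = 10^{−1} = 4 (mod 13), so α_err = 3·4 = 12 ≡ 12 = α_1. Error position i = 1.
  Consistency check: S_2/S_1 = 10·9 = 90 ≡ 12 = α_err ✓ (single-error assumption holds).
Step 4: error magnitude e = S_0/v_1 = S_0·∏_{j≠1}(α_1 − α_j) = 10·7 = 70 ≡ 5 (mod 13).
Step 5: correct position 1: c_1 = r_1 − e = 2 − 5 ≡ 10 (mod 13). Hence c = [10, 11, 3, 9, 0].
  Check: interpolating c through the α_i gives m(x) = 7 + 10·x (degree < 2) with m(α_i) = c_i for every i, so c is indeed a codeword.


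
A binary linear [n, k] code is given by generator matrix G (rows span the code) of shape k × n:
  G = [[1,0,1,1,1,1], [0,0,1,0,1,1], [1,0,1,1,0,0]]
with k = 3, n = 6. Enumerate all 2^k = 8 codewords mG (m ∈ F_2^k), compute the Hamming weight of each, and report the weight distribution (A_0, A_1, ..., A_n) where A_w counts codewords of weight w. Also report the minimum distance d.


Weight distribution: A_0 = 1, A_1 = 1, A_2 = 2, A_3 = 2, A_4 = 1, A_5 = 1. Minimum distance d = 1.

Enumerate all 2^3 = 8 messages m ∈ F_2^3.
For each, compute codeword c = mG in F_2^6, then tally its weight.
  m = 000 → c = 000000, weight = 0.
  m = 100 → c = 101111, weight = 5.
  m = 010 → c = 001011, weight = 3.
  m = 110 → c = 100100, weight = 2.
  m = 001 → c = 101100, weight = 3.
  m = 101 → c = 000011, weight = 2.
  m = 011 → c = 100111, weight = 4.
  m = 111 → c = 001000, weight = 1.
Tally weights:
  weight 0: 1 codewords.
  weight 1: 1 codewords.
  weight 2: 2 codewords.
  weight 3: 2 codewords.
  weight 4: 1 codewords.
  weight 5: 1 codewords.
Minimum distance d = smallest w > 0 with A_w > 0 = 1.
Sanity: Σ A_w = 8 = 2^3 = 8 ✓.


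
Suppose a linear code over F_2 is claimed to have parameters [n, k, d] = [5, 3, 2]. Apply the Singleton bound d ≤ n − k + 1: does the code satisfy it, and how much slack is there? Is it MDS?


Singleton RHS = n − k + 1 = 3, slack = 1, bound satisfied, not MDS.

Singleton bound: d ≤ n − k + 1.
Here n = 5, k = 3, so n − k + 1 = 3.
Given d = 2, check d ≤ 3: YES.
Slack = (n − k + 1) − d = 1.
The code is NOT MDS (slack = 1 > 0).
Description: the claimed parameters are [5, 3, 2]_2; such a code would be non-MDS.


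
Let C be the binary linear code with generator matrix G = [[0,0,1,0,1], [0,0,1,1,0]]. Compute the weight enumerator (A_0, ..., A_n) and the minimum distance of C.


Weight distribution: A_0 = 1, A_2 = 3. Minimum distance d = 2.

Enumerate all 2^2 = 4 messages m ∈ F_2^2.
For each, compute codeword c = mG in F_2^5, then tally its weight.
  m = 00 → c = 00000, weight = 0.
  m = 10 → c = 00101, weight = 2.
  m = 01 → c = 00110, weight = 2.
  m = 11 → c = 00011, weight = 2.
Tally weights:
  weight 0: 1 codewords.
  weight 2: 3 codewords.
Minimum distance d = smallest w > 0 with A_w > 0 = 2.
Sanity: Σ A_w = 4 = 2^2 = 4 ✓.


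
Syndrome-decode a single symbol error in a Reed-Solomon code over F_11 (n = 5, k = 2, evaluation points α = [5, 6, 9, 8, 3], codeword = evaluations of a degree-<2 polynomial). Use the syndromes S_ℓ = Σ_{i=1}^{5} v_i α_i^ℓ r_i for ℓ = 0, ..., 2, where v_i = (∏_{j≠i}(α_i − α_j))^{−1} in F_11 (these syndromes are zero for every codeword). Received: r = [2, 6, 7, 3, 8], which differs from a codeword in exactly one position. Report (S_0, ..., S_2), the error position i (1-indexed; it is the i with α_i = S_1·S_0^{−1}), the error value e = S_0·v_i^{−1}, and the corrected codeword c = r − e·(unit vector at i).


S = (9, 5, 4), error at position 5, error magnitude e = 3, c = [2, 6, 7, 3, 5].

Step 1: column multipliers v_i = (∏_{j≠i}(α_i − α_j))^{−1} mod 11.
  i = 1 (α = 5): (5−6)(5−9)(5−8)(5−3) = (−1)·(−4)·(−3)·2 = −24 ≡ 9, so v_1 = 9^{−1} = 5 (mod 11).
  i = 2 (α = 6): (6−5)(6−9)(6−8)(6−3) = 1·(−3)·(−2)·3 = 18 ≡ 7, so v_2 = 7^{−1} = 8 (mod 11).
  i = 3 (α = 9): (9−5)(9−6)(9−8)(9−3) = 4·3·1·6 = 72 ≡ 6, so v_3 = 6^{−1} = 2 (mod 11).
  i = 4 (α = 8): (8−5)(8−6)(8−9)(8−3) = 3·2·(−1)·5 = −30 ≡ 3, so v_4 = 3^{−1} = 4 (mod 11).
  i = 5 (α = 3): (3−5)(3−6)(3−9)(3−8) = (−2)·(−3)·(−6)·(−5) = 180 ≡ 4, so v_5 = 4^{−1} = 3 (mod 11).
  v = [5, 8, 2, 4, 3].
Step 2: syndromes of r = [2, 6, 7, 3, 8] (all sums mod 11).
  S_0 = Σ v_i r_i = 5·2 + 8·6 + 2·7 + 4·3 + 3·8 = 108 ≡ 9.
  S_1 = Σ v_i α_i r_i = 5·5·2 + 8·6·6 + 2·9·7 + 4·8·3 + 3·3·8 = 632 ≡ 5.
  α_i^2 mod 11 = [3, 3, 4, 9, 9].
  S_2 = Σ v_i α_i^2 r_i = 5·3·2 + 8·3·6 + 2·4·7 + 4·9·3 + 3·9·8 = 554 ≡ 4.
  S = (9, 5, 4) ≠ 0, so r is not a codeword (an error is present).
Step 3: locate the error. For a single error e at position i, S_ℓ = v_i·e·α_i^ℓ, so α_err = S_1/S_0.
  S_0^{−1} = 9^{−1} = 5 (mod 11), so α_err = 5·5 = 25 ≡ 3 = α_5. Error position i = 5.
  Consistency check: S_2/S_1 = 4·9 = 36 ≡ 3 = α_err ✓ (single-error assumption holds).
Step 4: error magnitude e = S_0/v_5 = S_0·∏_{j≠5}(α_5 − α_j) = 9·4 = 36 ≡ 3 (mod 11).
Step 5: correct position 5: c_5 = r_5 − e = 8 − 3 ≡ 5 (mod 11). Hence c = [2, 6, 7, 3, 5].
  Check: interpolating c through the α_i gives m(x) = 4 + 4·x (degree < 2) with m(α_i) = c_i for every i, so c is indeed a codeword.


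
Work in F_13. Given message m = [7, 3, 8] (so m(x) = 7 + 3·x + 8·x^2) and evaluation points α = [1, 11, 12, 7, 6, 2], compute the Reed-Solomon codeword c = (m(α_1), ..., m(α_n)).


c = [5, 7, 12, 4, 1, 6]

Message polynomial: m(x) = 7 + 3·x + 8·x^2 (mod 13).
For each evaluation point α_i, compute m(α_i) mod 13:
  α_1 = 1: Horner steps 8 → 11 → 5, so m(1) = 5.
  α_2 = 11: Horner steps 8 → 0 → 7, so m(11) = 7.
  α_3 = 12: Horner steps 8 → 8 → 12, so m(12) = 12.
  α_4 = 7: Horner steps 8 → 7 → 4, so m(7) = 4.
  α_5 = 6: Horner steps 8 → 12 → 1, so m(6) = 1.
  α_6 = 2: Horner steps 8 → 6 → 6, so m(2) = 6.
Codeword c = [5, 7, 12, 4, 1, 6] ∈ F_13^6.


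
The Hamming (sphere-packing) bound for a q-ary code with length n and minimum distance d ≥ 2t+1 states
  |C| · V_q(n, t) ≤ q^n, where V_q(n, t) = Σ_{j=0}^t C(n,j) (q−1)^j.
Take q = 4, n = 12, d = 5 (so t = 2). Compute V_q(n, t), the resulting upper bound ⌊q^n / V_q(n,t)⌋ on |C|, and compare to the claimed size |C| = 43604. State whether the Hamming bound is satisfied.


V_q(n, t) = 631, q^n = 16777216, Hamming bound = 26588, |C| = 43604 > bound (violated).

Step 1: Compute V_q(n, t) = Σ_{j=0}^2 C(n, j) (q−1)^j.
  j = 0: C(12,0)·(3)^0 = 1·1 = 1.
  j = 1: C(12,1)·(3)^1 = 12·3 = 36.
  j = 2: C(12,2)·(3)^2 = 66·9 = 594.
  V_q(n, t) = 1 + 36 + 594 = 631.
Step 2: q^n = 4^12 = 16777216.
Step 3: Hamming bound ⌊q^n / V_q(n,t)⌋ = ⌊16777216/631⌋ = 26588.
Step 4: Compare |C| = 43604 to 26588: violated.
The claimed |C| lies above the Hamming bound, so no 4-ary code of length 12 with d ≥ 5 can have 43604 codewords.


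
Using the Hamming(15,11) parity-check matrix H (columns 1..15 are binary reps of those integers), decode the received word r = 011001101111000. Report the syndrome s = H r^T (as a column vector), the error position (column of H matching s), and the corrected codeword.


s = (0, 1, 0, 0)^T, error position = 4, corrected codeword c = 011101101111000

Compute s = H r^T mod 2 one row at a time:
  s_1 = 0 + 1 + 1 + 1 + 1 + 0 + 0 + 0 = 4 ≡ 0 (mod 2).
  s_2 = 0 + 0 + 1 + 1 + 1 + 0 + 0 + 0 = 3 ≡ 1 (mod 2).
  s_3 = 1 + 1 + 1 + 1 + 1 + 1 + 0 + 0 = 6 ≡ 0 (mod 2).
  s_4 = 0 + 1 + 0 + 1 + 1 + 1 + 0 + 0 = 4 ≡ 0 (mod 2).
s = (0, 1, 0, 0)^T — this equals column 4 of H (binary 0100), so error is at position 4.
Correct: flip bit 4 of r = 011001101111000 to get c = 011101101111000.


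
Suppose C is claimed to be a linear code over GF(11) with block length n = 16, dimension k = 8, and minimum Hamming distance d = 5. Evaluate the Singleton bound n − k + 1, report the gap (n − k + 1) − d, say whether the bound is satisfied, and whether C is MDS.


Singleton RHS = n − k + 1 = 9, slack = 4, bound satisfied, not MDS.

Singleton bound: d ≤ n − k + 1.
Here n = 16, k = 8, so n − k + 1 = 9.
Given d = 5, check d ≤ 9: YES.
Slack = (n − k + 1) − d = 4.
The code is NOT MDS (slack = 4 > 0).
Description: the claimed parameters are [16, 8, 5]_11; such a code would be non-MDS.


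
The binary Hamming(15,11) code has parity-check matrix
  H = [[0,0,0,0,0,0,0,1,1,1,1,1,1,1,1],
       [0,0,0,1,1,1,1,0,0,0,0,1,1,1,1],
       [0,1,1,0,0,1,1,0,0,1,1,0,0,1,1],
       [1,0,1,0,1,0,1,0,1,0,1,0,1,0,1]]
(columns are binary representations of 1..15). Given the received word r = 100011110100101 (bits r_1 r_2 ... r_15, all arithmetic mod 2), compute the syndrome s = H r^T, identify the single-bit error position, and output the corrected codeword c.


s = (0, 1, 0, 1)^T, error position = 5, corrected codeword c = 100001110100101

Compute s = H r^T mod 2 one row at a time:
  s_1 = 1 + 0 + 1 + 0 + 0 + 1 + 0 + 1 = 4 ≡ 0 (mod 2).
  s_2 = 0 + 1 + 1 + 1 + 0 + 1 + 0 + 1 = 5 ≡ 1 (mod 2).
  s_3 = 0 + 0 + 1 + 1 + 1 + 0 + 0 + 1 = 4 ≡ 0 (mod 2).
  s_4 = 1 + 0 + 1 + 1 + 0 + 0 + 1 + 1 = 5 ≡ 1 (mod 2).
s = (0, 1, 0, 1)^T — this equals column 5 of H (binary 0101), so error is at position 5.
Correct: flip bit 5 of r = 100011110100101 to get c = 100001110100101.


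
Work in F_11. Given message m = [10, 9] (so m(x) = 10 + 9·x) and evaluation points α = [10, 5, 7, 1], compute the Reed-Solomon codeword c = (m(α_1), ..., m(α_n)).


c = [1, 0, 7, 8]

Message polynomial: m(x) = 10 + 9·x (mod 11).
For each evaluation point α_i, compute m(α_i) mod 11:
  α_1 = 10: Horner steps 9 → 1, so m(10) = 1.
  α_2 = 5: Horner steps 9 → 0, so m(5) = 0.
  α_3 = 7: Horner steps 9 → 7, so m(7) = 7.
  α_4 = 1: Horner steps 9 → 8, so m(1) = 8.
Codeword c = [1, 0, 7, 8] ∈ F_11^4.


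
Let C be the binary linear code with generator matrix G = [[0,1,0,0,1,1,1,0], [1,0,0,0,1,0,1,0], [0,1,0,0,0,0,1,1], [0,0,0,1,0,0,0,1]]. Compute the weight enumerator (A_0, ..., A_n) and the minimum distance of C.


Weight distribution: A_0 = 1, A_2 = 1, A_3 = 6, A_4 = 5, A_5 = 2, A_6 = 1. Minimum distance d = 2.

Enumerate all 2^4 = 16 messages m ∈ F_2^4.
For each, compute codeword c = mG in F_2^8, then tally its weight.
  m = 0000 → c = 00000000, weight = 0.
  m = 1000 → c = 01001110, weight = 4.
  m = 0100 → c = 10001010, weight = 3.
  m = 1100 → c = 11000100, weight = 3.
  m = 0010 → c = 01000011, weight = 3.
  m = 1010 → c = 00001101, weight = 3.
  m = 0110 → c = 11001001, weight = 4.
  m = 1110 → c = 10000111, weight = 4.
  m = 0001 → c = 00010001, weight = 2.
  m = 1001 → c = 01011111, weight = 6.
  m = 0101 → c = 10011011, weight = 5.
  m = 1101 → c = 11010101, weight = 5.
  m = 0011 → c = 01010010, weight = 3.
  m = 1011 → c = 00011100, weight = 3.
  m = 0111 → c = 11011000, weight = 4.
  m = 1111 → c = 10010110, weight = 4.
Tally weights:
  weight 0: 1 codewords.
  weight 2: 1 codewords.
  weight 3: 6 codewords.
  weight 4: 5 codewords.
  weight 5: 2 codewords.
  weight 6: 1 codewords.
Minimum distance d = smallest w > 0 with A_w > 0 = 2.
Sanity: Σ A_w = 16 = 2^4 = 16 ✓.


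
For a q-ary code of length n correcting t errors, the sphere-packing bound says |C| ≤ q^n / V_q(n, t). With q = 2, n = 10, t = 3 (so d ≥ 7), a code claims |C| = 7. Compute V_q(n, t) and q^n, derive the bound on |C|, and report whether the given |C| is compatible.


V_q(n, t) = 176, q^n = 1024, Hamming bound = 5, |C| = 7 > bound (violated).

Step 1: Compute V_q(n, t) = Σ_{j=0}^3 C(n, j) (q−1)^j.
  j = 0: C(10,0)·(1)^0 = 1·1 = 1.
  j = 1: C(10,1)·(1)^1 = 10·1 = 10.
  j = 2: C(10,2)·(1)^2 = 45·1 = 45.
  j = 3: C(10,3)·(1)^3 = 120·1 = 120.
  V_q(n, t) = 1 + 10 + 45 + 120 = 176.
Step 2: q^n = 2^10 = 1024.
Step 3: Hamming bound ⌊q^n / V_q(n,t)⌋ = ⌊1024/176⌋ = 5.
Step 4: Compare |C| = 7 to 5: violated.
The claimed |C| lies above the Hamming bound, so no 2-ary code of length 10 with d ≥ 7 can have 7 codewords.


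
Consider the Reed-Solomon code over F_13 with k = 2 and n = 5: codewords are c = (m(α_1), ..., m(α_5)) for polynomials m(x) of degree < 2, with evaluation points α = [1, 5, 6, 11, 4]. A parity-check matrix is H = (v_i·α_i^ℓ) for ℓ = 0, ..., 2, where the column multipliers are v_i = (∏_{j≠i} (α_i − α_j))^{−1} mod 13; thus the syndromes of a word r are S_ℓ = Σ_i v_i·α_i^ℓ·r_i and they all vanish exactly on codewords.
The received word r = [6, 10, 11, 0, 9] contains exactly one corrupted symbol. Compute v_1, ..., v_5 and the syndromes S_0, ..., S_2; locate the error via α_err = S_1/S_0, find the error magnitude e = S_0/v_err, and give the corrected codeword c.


S = (7, 12, 2), error at position 4, error magnitude e = 10, c = [6, 10, 11, 3, 9].

Step 1: column multipliers v_i = (∏_{j≠i}(α_i − α_j))^{−1} mod 13.
  i = 1 (α = 1): (1−5)(1−6)(1−11)(1−4) = (−4)·(−5)·(−10)·(−3) = 600 ≡ 2, so v_1 = 2^{−1} = 7 (mod 13).
  i = 2 (α = 5): (5−1)(5−6)(5−11)(5−4) = 4·(−1)·(−6)·1 = 24 ≡ 11, so v_2 = 11^{−1} = 6 (mod 13).
  i = 3 (α = 6): (6−1)(6−5)(6−11)(6−4) = 5·1·(−5)·2 = −50 ≡ 2, so v_3 = 2^{−1} = 7 (mod 13).
  i = 4 (α = 11): (11−1)(11−5)(11−6)(11−4) = 10·6·5·7 = 2100 ≡ 7, so v_4 = 7^{−1} = 2 (mod 13).
  i = 5 (α = 4): (4−1)(4−5)(4−6)(4−11) = 3·(−1)·(−2)·(−7) = −42 ≡ 10, so v_5 = 10^{−1} = 4 (mod 13).
  v = [7, 6, 7, 2, 4].
Step 2: syndromes of r = [6, 10, 11, 0, 9] (all sums mod 13).
  S_0 = Σ v_i r_i = 7·6 + 6·10 + 7·11 + 2·0 + 4·9 = 215 ≡ 7.
  S_1 = Σ v_i α_i r_i = 7·1·6 + 6·5·10 + 7·6·11 + 2·11·0 + 4·4·9 = 948 ≡ 12.
  α_i^2 mod 13 = [1, 12, 10, 4, 3].
  S_2 = Σ v_i α_i^2 r_i = 7·1·6 + 6·12·10 + 7·10·11 + 2·4·0 + 4·3·9 = 1640 ≡ 2.
  S = (7, 12, 2) ≠ 0, so r is not a codeword (an error is present).
Step 3: locate the error. For a single error e at position i, S_ℓ = v_i·e·α_i^ℓ, so α_err = S_1/S_0.
  S_0^{−1} = 7^{−1} = 2 (mod 13), so α_err = 12·2 = 24 ≡ 11 = α_4. Error position i = 4.
  Consistency check: S_2/S_1 = 2·12 = 24 ≡ 11 = α_err ✓ (single-error assumption holds).
Step 4: error magnitude e = S_0/v_4 = S_0·∏_{j≠4}(α_4 − α_j) = 7·7 = 49 ≡ 10 (mod 13).
Step 5: correct position 4: c_4 = r_4 − e = 0 − 10 ≡ 3 (mod 13). Hence c = [6, 10, 11, 3, 9].
  Check: interpolating c through the α_i gives m(x) = 5 + 1·x (degree < 2) with m(α_i) = c_i for every i, so c is indeed a codeword.


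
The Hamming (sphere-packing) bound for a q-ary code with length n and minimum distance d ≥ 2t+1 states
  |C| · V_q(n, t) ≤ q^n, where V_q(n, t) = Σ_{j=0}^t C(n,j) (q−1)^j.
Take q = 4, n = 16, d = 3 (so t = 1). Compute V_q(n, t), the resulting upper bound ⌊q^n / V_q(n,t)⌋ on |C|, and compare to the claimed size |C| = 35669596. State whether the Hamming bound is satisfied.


V_q(n, t) = 49, q^n = 4294967296, Hamming bound = 87652393, |C| = 35669596 ≤ bound (satisfied).

Step 1: Compute V_q(n, t) = Σ_{j=0}^1 C(n, j) (q−1)^j.
  j = 0: C(16,0)·(3)^0 = 1·1 = 1.
  j = 1: C(16,1)·(3)^1 = 16·3 = 48.
  V_q(n, t) = 1 + 48 = 49.
Step 2: q^n = 4^16 = 4294967296.
Step 3: Hamming bound ⌊q^n / V_q(n,t)⌋ = ⌊4294967296/49⌋ = 87652393.
Step 4: Compare |C| = 35669596 to 87652393: satisfied.
The claimed |C| lies below the Hamming bound.


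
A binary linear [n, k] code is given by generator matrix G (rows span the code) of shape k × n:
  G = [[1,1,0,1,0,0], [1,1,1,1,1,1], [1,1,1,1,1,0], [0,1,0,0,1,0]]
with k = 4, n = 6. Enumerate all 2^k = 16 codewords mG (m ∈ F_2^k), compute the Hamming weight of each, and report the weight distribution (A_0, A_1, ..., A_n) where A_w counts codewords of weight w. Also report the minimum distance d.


Weight distribution: A_0 = 1, A_1 = 1, A_2 = 3, A_3 = 6, A_4 = 3, A_5 = 1, A_6 = 1. Minimum distance d = 1.

Enumerate all 2^4 = 16 messages m ∈ F_2^4.
For each, compute codeword c = mG in F_2^6, then tally its weight.
  m = 0000 → c = 000000, weight = 0.
  m = 1000 → c = 110100, weight = 3.
  m = 0100 → c = 111111, weight = 6.
  m = 1100 → c = 001011, weight = 3.
  m = 0010 → c = 111110, weight = 5.
  m = 1010 → c = 001010, weight = 2.
  m = 0110 → c = 000001, weight = 1.
  m = 1110 → c = 110101, weight = 4.
  m = 0001 → c = 010010, weight = 2.
  m = 1001 → c = 100110, weight = 3.
  m = 0101 → c = 101101, weight = 4.
  m = 1101 → c = 011001, weight = 3.
  m = 0011 → c = 101100, weight = 3.
  m = 1011 → c = 011000, weight = 2.
  m = 0111 → c = 010011, weight = 3.
  m = 1111 → c = 100111, weight = 4.
Tally weights:
  weight 0: 1 codewords.
  weight 1: 1 codewords.
  weight 2: 3 codewords.
  weight 3: 6 codewords.
  weight 4: 3 codewords.
  weight 5: 1 codewords.
  weight 6: 1 codewords.
Minimum distance d = smallest w > 0 with A_w > 0 = 1.
Sanity: Σ A_w = 16 = 2^4 = 16 ✓.


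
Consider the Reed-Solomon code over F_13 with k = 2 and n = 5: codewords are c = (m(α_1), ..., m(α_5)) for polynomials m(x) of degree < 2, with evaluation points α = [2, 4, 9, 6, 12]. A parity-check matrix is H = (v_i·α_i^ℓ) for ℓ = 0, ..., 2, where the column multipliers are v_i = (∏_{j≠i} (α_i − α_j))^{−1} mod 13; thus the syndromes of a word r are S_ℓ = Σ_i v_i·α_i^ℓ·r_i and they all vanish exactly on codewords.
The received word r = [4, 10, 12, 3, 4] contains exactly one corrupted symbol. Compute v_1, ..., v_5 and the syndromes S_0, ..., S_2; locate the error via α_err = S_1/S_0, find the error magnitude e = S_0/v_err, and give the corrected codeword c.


S = (10, 3, 10), error at position 5, error magnitude e = 9, c = [4, 10, 12, 3, 8].

Step 1: column multipliers v_i = (∏_{j≠i}(α_i − α_j))^{−1} mod 13.
  i = 1 (α = 2): (2−4)(2−9)(2−6)(2−12) = (−2)·(−7)·(−4)·(−10) = 560 ≡ 1, so v_1 = 1^{−1} = 1 (mod 13).
  i = 2 (α = 4): (4−2)(4−9)(4−6)(4−12) = 2·(−5)·(−2)·(−8) = −160 ≡ 9, so v_2 = 9^{−1} = 3 (mod 13).
  i = 3 (α = 9): (9−2)(9−4)(9−6)(9−12) = 7·5·3·(−3) = −315 ≡ 10, so v_3 = 10^{−1} = 4 (mod 13).
  i = 4 (α = 6): (6−2)(6−4)(6−9)(6−12) = 4·2·(−3)·(−6) = 144 ≡ 1, so v_4 = 1^{−1} = 1 (mod 13).
  i = 5 (α = 12): (12−2)(12−4)(12−9)(12−6) = 10·8·3·6 = 1440 ≡ 10, so v_5 = 10^{−1} = 4 (mod 13).
  v = [1, 3, 4, 1, 4].
Step 2: syndromes of r = [4, 10, 12, 3, 4] (all sums mod 13).
  S_0 = Σ v_i r_i = 1·4 + 3·10 + 4·12 + 1·3 + 4·4 = 101 ≡ 10.
  S_1 = Σ v_i α_i r_i = 1·2·4 + 3·4·10 + 4·9·12 + 1·6·3 + 4·12·4 = 770 ≡ 3.
  α_i^2 mod 13 = [4, 3, 3, 10, 1].
  S_2 = Σ v_i α_i^2 r_i = 1·4·4 + 3·3·10 + 4·3·12 + 1·10·3 + 4·1·4 = 296 ≡ 10.
  S = (10, 3, 10) ≠ 0, so r is not a codeword (an error is present).
Step 3: locate the error. For a single error e at position i, S_ℓ = v_i·e·α_i^ℓ, so α_err = S_1/S_0.
  S_0^{−1} = 10^{−1} = 4 (mod 13), so α_err = 3·4 = 12 ≡ 12 = α_5. Error position i = 5.
  Consistency check: S_2/S_1 = 10·9 = 90 ≡ 12 = α_err ✓ (single-error assumption holds).
Step 4: error magnitude e = S_0/v_5 = S_0·∏_{j≠5}(α_5 − α_j) = 10·10 = 100 ≡ 9 (mod 13).
Step 5: correct position 5: c_5 = r_5 − e = 4 − 9 ≡ 8 (mod 13). Hence c = [4, 10, 12, 3, 8].
  Check: interpolating c through the α_i gives m(x) = 11 + 3·x (degree < 2) with m(α_i) = c_i for every i, so c is indeed a codeword.


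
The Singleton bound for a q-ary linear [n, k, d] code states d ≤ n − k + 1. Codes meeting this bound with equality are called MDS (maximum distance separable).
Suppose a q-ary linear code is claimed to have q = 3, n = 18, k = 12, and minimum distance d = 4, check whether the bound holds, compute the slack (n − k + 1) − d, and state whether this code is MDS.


Singleton RHS = n − k + 1 = 7, slack = 3, bound satisfied, not MDS.

Singleton bound: d ≤ n − k + 1.
Here n = 18, k = 12, so n − k + 1 = 7.
Given d = 4, check d ≤ 7: YES.
Slack = (n − k + 1) − d = 3.
The code is NOT MDS (slack = 3 > 0).
Description: the claimed parameters are [18, 12, 4]_3; such a code would be non-MDS.


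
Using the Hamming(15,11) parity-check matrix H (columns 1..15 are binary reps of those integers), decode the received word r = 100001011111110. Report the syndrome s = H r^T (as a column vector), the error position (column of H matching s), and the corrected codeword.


s = (1, 0, 0, 0)^T, error position = 8, corrected codeword c = 100001001111110

Compute s = H r^T mod 2 one row at a time:
  s_1 = 1 + 1 + 1 + 1 + 1 + 1 + 1 + 0 = 7 ≡ 1 (mod 2).
  s_2 = 0 + 0 + 1 + 0 + 1 + 1 + 1 + 0 = 4 ≡ 0 (mod 2).
  s_3 = 0 + 0 + 1 + 0 + 1 + 1 + 1 + 0 = 4 ≡ 0 (mod 2).
  s_4 = 1 + 0 + 0 + 0 + 1 + 1 + 1 + 0 = 4 ≡ 0 (mod 2).
s = (1, 0, 0, 0)^T — this equals column 8 of H (binary 1000), so error is at position 8.
Correct: flip bit 8 of r = 100001011111110 to get c = 100001001111110.


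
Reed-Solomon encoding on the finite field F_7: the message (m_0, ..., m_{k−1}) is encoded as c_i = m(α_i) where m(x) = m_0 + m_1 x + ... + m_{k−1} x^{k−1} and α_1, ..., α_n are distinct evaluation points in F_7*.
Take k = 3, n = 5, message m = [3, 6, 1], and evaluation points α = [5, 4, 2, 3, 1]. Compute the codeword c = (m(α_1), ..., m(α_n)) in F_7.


c = [2, 1, 5, 2, 3]

Message polynomial: m(x) = 3 + 6·x + 1·x^2 (mod 7).
For each evaluation point α_i, compute m(α_i) mod 7:
  α_1 = 5: Horner steps 1 → 4 → 2, so m(5) = 2.
  α_2 = 4: Horner steps 1 → 3 → 1, so m(4) = 1.
  α_3 = 2: Horner steps 1 → 1 → 5, so m(2) = 5.
  α_4 = 3: Horner steps 1 → 2 → 2, so m(3) = 2.
  α_5 = 1: Horner steps 1 → 0 → 3, so m(1) = 3.
Codeword c = [2, 1, 5, 2, 3] ∈ F_7^5.


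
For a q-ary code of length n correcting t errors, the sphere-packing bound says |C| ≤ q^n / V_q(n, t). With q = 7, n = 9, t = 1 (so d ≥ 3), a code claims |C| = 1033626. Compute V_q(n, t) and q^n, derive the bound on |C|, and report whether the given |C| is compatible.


V_q(n, t) = 55, q^n = 40353607, Hamming bound = 733701, |C| = 1033626 > bound (violated).

Step 1: Compute V_q(n, t) = Σ_{j=0}^1 C(n, j) (q−1)^j.
  j = 0: C(9,0)·(6)^0 = 1·1 = 1.
  j = 1: C(9,1)·(6)^1 = 9·6 = 54.
  V_q(n, t) = 1 + 54 = 55.
Step 2: q^n = 7^9 = 40353607.
Step 3: Hamming bound ⌊q^n / V_q(n,t)⌋ = ⌊40353607/55⌋ = 733701.
Step 4: Compare |C| = 1033626 to 733701: violated.
The claimed |C| lies above the Hamming bound, so no 7-ary code of length 9 with d ≥ 3 can have 1033626 codewords.


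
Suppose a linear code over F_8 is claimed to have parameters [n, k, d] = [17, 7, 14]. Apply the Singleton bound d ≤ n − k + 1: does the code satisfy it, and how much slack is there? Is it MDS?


Singleton RHS = n − k + 1 = 11, slack = -3, bound violated (no such code; not MDS).

Singleton bound: d ≤ n − k + 1.
Here n = 17, k = 7, so n − k + 1 = 11.
Given d = 14, check d ≤ 11: NO.
Slack = (n − k + 1) − d = -3.
The slack is negative: d = 14 exceeds n − k + 1 = 11 by 3, so the Singleton bound is violated and no linear [17, 7, 14]_8 code can exist. In particular it is not MDS (MDS requires d = n − k + 1 exactly).
Description: the claimed parameters are [17, 7, 14]_8; such a code would be impossible (violates the Singleton bound).


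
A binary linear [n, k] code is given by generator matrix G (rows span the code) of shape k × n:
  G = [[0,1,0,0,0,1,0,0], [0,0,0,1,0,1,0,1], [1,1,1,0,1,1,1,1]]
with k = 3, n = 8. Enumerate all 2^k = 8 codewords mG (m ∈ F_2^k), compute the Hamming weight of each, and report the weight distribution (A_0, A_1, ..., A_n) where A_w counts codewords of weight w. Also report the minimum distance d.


Weight distribution: A_0 = 1, A_2 = 1, A_3 = 2, A_5 = 1, A_6 = 2, A_7 = 1. Minimum distance d = 2.

Enumerate all 2^3 = 8 messages m ∈ F_2^3.
For each, compute codeword c = mG in F_2^8, then tally its weight.
  m = 000 → c = 00000000, weight = 0.
  m = 100 → c = 01000100, weight = 2.
  m = 010 → c = 00010101, weight = 3.
  m = 110 → c = 01010001, weight = 3.
  m = 001 → c = 11101111, weight = 7.
  m = 101 → c = 10101011, weight = 5.
  m = 011 → c = 11111010, weight = 6.
  m = 111 → c = 10111110, weight = 6.
Tally weights:
  weight 0: 1 codewords.
  weight 2: 1 codewords.
  weight 3: 2 codewords.
  weight 5: 1 codewords.
  weight 6: 2 codewords.
  weight 7: 1 codewords.
Minimum distance d = smallest w > 0 with A_w > 0 = 2.
Sanity: Σ A_w = 8 = 2^3 = 8 ✓.
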